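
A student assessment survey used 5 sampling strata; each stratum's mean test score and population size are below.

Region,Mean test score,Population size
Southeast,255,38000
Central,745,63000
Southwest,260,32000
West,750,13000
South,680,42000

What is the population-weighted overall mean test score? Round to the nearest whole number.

549

Σ Nₕ·x̄ₕ = 255×38000 + 745×63000 + 260×32000 + 750×13000 + 680×42000
  = 103255000
Σ Nₕ = 188000
Overall mean = 103255000 / 188000 = 549.22872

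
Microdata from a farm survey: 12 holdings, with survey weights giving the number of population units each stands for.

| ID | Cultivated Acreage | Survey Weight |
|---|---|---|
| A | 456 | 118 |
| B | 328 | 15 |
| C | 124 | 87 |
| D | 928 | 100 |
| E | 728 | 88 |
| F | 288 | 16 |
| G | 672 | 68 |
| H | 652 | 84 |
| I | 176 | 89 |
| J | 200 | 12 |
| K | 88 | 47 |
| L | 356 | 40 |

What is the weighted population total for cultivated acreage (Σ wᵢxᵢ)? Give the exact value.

367892

Weighted total = 367892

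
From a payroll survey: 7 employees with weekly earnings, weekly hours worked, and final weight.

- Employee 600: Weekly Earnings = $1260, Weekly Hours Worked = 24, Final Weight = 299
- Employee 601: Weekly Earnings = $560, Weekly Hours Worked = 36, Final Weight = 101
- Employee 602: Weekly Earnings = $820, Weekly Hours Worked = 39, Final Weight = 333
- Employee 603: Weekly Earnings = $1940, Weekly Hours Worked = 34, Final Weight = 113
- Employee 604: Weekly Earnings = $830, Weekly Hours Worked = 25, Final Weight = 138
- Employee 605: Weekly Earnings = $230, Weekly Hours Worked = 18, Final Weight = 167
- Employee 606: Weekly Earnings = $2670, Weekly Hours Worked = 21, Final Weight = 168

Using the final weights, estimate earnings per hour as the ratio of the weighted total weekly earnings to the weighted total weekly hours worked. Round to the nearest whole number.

Σ wᵢ·y = 1260×299 + 560×101 + 820×333 + 1940×113 + 830×138 + 230×167 + 2670×168
  = 376740 + 56560 + 273060 + 219220 + 114540 + 38410 + 448560 = 1527090
Σ wᵢ·x = 24×299 + 36×101 + 39×333 + 34×113 + 25×138 + 18×167 + 21×168
  = 7176 + 3636 + 12987 + 3842 + 3450 + 3006 + 3528 = 37625
Ratio = 1527090 / 37625 = 40.58711

41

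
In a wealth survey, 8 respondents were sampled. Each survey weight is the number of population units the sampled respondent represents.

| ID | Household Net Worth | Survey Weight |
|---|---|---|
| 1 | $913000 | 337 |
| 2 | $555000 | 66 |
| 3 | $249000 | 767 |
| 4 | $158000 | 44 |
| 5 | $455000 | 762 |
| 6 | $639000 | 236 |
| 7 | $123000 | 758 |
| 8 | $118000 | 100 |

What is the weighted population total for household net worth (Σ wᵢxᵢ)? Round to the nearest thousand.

1144794000

Weighted total = 913000×337 + 555000×66 + 249000×767 + 158000×44 + 455000×762 + 639000×236 + 123000×758 + 118000×100
  = 307681000 + 36630000 + 190983000 + 6952000 + 346710000 + 150804000 + 93234000 + 11800000 = 1144794000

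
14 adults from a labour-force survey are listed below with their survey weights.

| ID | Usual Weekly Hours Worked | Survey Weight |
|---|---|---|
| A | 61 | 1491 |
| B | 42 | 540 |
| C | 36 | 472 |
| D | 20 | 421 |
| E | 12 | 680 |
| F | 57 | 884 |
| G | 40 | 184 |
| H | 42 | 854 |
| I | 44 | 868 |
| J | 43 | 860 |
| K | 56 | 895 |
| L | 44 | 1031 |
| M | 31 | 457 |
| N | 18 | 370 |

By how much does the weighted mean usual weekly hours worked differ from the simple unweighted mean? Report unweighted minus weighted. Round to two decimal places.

Unweighted sum = 546
Unweighted mean = 546 / 14 = 39
Weighted sum = 432302
Sum of weights = 10007
Weighted mean = 432302 / 10007 = 43.19996
Difference (unweighted minus weighted) = -4.19996

-4.20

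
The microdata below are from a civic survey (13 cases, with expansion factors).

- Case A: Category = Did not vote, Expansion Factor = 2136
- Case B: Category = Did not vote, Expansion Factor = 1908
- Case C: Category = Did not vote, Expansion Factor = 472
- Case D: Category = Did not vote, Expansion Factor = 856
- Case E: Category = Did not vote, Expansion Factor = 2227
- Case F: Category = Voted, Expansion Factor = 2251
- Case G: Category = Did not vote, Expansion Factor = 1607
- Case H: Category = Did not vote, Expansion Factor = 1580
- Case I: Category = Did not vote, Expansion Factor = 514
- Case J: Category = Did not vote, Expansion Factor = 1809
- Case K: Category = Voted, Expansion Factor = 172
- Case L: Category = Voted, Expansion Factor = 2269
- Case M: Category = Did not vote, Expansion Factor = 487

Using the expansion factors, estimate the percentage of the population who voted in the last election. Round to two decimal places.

Sum of weights for 'Voted' = 2251 + 172 + 2269 = 4692
Total weight = 18288
Weighted proportion = 4692 / 18288 = 0.25656168 → 25.656168%

25.66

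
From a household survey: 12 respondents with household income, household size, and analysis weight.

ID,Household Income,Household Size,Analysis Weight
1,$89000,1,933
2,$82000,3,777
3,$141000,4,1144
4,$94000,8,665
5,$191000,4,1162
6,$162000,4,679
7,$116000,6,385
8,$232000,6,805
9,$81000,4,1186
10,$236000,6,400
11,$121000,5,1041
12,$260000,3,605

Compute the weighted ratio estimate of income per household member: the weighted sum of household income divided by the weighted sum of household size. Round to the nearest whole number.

Σ wᵢ·y = 89000×933 + 82000×777 + 141000×1144 + 94000×665 + 191000×1162 + 162000×679 + 116000×385 + 232000×805 + 81000×1186 + 236000×400 + 121000×1041 + 260000×605
  = 1407652000
Σ wᵢ·x = 1×933 + 3×777 + 4×1144 + 8×665 + 4×1162 + 4×679 + 6×385 + 6×805 + 4×1186 + 6×400 + 5×1041 + 3×605
  = 41828
Ratio = 1407652000 / 41828 = 33653.342

33653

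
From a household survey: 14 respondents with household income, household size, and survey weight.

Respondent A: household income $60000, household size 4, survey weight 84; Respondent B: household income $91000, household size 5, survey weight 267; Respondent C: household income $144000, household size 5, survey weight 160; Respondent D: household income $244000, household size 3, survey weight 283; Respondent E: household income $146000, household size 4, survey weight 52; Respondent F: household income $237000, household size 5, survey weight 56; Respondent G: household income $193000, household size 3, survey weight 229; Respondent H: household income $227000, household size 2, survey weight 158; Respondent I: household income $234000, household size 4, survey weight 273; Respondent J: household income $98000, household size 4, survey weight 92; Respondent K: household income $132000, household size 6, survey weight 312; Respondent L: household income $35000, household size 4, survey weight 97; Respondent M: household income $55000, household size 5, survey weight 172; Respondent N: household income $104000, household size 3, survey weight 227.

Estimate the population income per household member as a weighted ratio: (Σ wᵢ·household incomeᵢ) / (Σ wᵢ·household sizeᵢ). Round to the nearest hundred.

37000

Σ wᵢ·y = 372901000
Σ wᵢ·x = 10072
Ratio = 372901000 / 10072 = 37023.531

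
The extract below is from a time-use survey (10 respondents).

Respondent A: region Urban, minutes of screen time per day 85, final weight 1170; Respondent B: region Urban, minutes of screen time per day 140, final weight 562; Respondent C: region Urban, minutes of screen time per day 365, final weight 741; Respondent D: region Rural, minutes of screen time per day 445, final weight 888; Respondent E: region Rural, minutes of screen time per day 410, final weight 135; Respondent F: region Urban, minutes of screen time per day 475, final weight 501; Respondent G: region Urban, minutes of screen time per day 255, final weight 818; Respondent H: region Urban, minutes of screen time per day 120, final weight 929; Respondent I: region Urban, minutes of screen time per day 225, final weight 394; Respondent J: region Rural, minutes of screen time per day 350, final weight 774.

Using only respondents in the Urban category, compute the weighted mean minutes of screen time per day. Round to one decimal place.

Urban rows: A, B, C, F, G, H, I
Weighted sum = 85×1170 + 140×562 + 365×741 + 475×501 + 255×818 + 120×929 + 225×394
  = 99450 + 78680 + 270465 + 237975 + 208590 + 111480 + 88650 = 1095290
Sum of weights = 5115
Weighted mean = 1095290 / 5115 = 214.13294

214.1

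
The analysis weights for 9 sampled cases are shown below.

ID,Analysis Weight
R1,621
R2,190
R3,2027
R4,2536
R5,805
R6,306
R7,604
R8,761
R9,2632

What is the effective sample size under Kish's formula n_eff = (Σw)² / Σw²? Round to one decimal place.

Σ wᵢ = 621 + 190 + 2027 + 2536 + 805 + 306 + 604 + 761 + 2632 = 10482
Σ wᵢ² = 385641 + 36100 + 4108729 + 6431296 + 648025 + 93636 + 364816 + 579121 + 6927424 = 19574788
n_eff = 10482² / 19574788 = 109872324 / 19574788 = 5.6129509

5.6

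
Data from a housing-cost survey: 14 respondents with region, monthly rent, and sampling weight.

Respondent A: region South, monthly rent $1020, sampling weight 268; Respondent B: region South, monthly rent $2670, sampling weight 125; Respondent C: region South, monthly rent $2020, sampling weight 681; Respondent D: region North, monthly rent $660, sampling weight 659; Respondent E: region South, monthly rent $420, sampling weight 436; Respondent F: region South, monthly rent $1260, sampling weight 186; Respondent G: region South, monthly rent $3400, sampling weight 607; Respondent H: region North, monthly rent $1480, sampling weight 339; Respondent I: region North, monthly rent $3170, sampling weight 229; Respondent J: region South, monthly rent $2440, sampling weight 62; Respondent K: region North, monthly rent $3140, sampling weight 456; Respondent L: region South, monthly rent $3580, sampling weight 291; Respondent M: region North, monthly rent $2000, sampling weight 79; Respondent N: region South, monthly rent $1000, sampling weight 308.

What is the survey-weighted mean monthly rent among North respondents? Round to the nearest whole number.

North rows: D, H, I, K, M
Weighted sum = 660×659 + 1480×339 + 3170×229 + 3140×456 + 2000×79
  = 434940 + 501720 + 725930 + 1431840 + 158000 = 3252430
Sum of weights = 659 + 339 + 229 + 456 + 79 = 1762
Weighted mean = 3252430 / 1762 = 1845.874

1846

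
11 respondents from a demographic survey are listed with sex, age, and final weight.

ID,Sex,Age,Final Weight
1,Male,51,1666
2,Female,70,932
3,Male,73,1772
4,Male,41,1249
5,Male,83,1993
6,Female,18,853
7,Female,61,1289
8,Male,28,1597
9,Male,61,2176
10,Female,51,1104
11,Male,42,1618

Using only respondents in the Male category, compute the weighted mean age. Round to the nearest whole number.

56

Male rows: 1, 3, 4, 5, 8, 9, 11
Weighted sum = 51×1666 + 73×1772 + 41×1249 + 83×1993 + 28×1597 + 61×2176 + 42×1618
  = 84966 + 129356 + 51209 + 165419 + 44716 + 132736 + 67956 = 676358
Sum of weights = 1666 + 1772 + 1249 + 1993 + 1597 + 2176 + 1618 = 12071
Weighted mean = 676358 / 12071 = 56.031646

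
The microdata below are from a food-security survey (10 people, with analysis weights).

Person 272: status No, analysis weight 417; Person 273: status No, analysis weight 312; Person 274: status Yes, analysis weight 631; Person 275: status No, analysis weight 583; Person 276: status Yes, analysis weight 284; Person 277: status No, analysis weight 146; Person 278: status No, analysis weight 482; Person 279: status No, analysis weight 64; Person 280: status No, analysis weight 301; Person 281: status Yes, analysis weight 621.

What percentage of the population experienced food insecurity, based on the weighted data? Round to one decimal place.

40.0

Sum of weights for 'Yes' = 631 + 284 + 621 = 1536
Total weight = 417 + 312 + 631 + 583 + 284 + 146 + 482 + 64 + 301 + 621 = 3841
Weighted proportion = 1536 / 3841 = 0.39989586 → 39.989586%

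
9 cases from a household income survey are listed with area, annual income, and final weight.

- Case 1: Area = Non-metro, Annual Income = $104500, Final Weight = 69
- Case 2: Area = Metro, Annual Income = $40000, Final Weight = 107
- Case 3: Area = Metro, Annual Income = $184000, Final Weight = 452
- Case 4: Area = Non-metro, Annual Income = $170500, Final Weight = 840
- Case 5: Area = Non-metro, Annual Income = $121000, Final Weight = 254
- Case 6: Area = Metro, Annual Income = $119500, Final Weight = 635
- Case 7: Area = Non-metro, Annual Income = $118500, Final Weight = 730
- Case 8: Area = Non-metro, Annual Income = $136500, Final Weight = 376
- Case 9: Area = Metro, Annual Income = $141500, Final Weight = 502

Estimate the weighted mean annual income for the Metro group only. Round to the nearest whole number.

Metro rows: 2, 3, 6, 9
Weighted sum = 40000×107 + 184000×452 + 119500×635 + 141500×502
  = 234363500
Sum of weights = 107 + 452 + 635 + 502 = 1696
Weighted mean = 234363500 / 1696 = 138186.03

138186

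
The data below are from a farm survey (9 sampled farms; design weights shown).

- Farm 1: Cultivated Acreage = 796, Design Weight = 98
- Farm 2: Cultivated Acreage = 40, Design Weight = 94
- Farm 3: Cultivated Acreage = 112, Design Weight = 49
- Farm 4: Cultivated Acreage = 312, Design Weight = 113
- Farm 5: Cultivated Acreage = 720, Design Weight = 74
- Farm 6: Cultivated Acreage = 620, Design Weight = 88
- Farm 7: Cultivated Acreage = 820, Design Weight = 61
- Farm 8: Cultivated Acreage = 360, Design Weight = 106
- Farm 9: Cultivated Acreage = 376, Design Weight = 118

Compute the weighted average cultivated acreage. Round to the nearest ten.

450

Weighted sum = 796×98 + 40×94 + 112×49 + 312×113 + 720×74 + 620×88 + 820×61 + 360×106 + 376×118
  = 362900
Sum of weights = 98 + 94 + 49 + 113 + 74 + 88 + 61 + 106 + 118 = 801
Weighted mean = 362900 / 801 = 453.05868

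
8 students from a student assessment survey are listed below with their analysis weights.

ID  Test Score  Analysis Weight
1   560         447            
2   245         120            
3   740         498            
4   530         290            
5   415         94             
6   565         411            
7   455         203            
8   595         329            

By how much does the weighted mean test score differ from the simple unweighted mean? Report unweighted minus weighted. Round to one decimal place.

Unweighted sum = 560 + 245 + 740 + 530 + 415 + 565 + 455 + 595 = 4105
Unweighted mean = 4105 / 8 = 513.125
Weighted sum = 560×447 + 245×120 + 740×498 + 530×290 + 415×94 + 565×411 + 455×203 + 595×329
  = 1361285
Sum of weights = 447 + 120 + 498 + 290 + 94 + 411 + 203 + 329 = 2392
Weighted mean = 1361285 / 2392 = 569.09908
Difference (unweighted minus weighted) = -55.97408

-56.0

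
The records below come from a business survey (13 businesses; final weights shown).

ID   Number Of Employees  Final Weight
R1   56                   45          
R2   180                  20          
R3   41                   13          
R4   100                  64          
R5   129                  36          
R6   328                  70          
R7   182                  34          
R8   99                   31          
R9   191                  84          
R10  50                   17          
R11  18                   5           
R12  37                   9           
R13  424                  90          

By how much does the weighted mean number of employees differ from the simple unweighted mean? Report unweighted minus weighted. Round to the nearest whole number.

-62

Unweighted sum = 1835
Unweighted mean = 1835 / 13 = 141.15385
Weighted sum = 105391
Sum of weights = 518
Weighted mean = 105391 / 518 = 203.45753
Difference (unweighted minus weighted) = -62.303683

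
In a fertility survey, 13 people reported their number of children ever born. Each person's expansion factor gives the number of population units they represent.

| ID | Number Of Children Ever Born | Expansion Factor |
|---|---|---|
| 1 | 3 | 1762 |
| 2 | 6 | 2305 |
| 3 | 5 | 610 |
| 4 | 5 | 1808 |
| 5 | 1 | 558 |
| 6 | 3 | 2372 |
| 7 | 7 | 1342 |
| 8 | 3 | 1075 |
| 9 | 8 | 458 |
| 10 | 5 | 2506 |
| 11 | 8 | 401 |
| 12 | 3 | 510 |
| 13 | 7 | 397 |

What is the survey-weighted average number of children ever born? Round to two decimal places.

4.67

Weighted sum = 75210
Sum of weights = 16104
Weighted mean = 75210 / 16104 = 4.6702683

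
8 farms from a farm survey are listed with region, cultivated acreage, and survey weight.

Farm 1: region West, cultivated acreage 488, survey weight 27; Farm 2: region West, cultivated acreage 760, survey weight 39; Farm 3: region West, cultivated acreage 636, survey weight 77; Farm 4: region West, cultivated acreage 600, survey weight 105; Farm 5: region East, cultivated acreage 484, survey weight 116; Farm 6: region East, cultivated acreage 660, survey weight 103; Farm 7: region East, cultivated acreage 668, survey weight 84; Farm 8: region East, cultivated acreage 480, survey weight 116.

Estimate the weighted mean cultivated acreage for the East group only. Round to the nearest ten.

560

East rows: 5, 6, 7, 8
Weighted sum = 484×116 + 660×103 + 668×84 + 480×116
  = 56144 + 67980 + 56112 + 55680 = 235916
Sum of weights = 116 + 103 + 84 + 116 = 419
Weighted mean = 235916 / 419 = 563.04535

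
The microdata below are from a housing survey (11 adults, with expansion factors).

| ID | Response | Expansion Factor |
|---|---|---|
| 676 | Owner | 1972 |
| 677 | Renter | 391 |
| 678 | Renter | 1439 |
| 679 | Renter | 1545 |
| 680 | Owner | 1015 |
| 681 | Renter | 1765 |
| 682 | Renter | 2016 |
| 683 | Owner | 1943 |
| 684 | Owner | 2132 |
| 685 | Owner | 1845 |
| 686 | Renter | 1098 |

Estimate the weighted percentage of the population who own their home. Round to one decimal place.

Sum of weights for 'Owner' = 1972 + 1015 + 1943 + 2132 + 1845 = 8907
Total weight = 1972 + 391 + 1439 + 1545 + 1015 + 1765 + 2016 + 1943 + 2132 + 1845 + 1098 = 17161
Weighted proportion = 8907 / 17161 = 0.5190257 → 51.90257%

51.9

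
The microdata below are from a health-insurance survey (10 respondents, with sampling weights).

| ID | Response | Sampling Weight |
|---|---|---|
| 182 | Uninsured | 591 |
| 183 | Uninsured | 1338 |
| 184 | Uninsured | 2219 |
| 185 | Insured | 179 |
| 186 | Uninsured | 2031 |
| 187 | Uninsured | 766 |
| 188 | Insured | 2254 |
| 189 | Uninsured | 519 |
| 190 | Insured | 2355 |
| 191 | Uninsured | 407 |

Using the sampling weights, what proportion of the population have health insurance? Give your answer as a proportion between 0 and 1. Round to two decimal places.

Sum of weights for 'Insured' = 179 + 2254 + 2355 = 4788
Total weight = 591 + 1338 + 2219 + 179 + 2031 + 766 + 2254 + 519 + 2355 + 407 = 12659
Weighted proportion = 4788 / 12659 = 0.37822893

0.38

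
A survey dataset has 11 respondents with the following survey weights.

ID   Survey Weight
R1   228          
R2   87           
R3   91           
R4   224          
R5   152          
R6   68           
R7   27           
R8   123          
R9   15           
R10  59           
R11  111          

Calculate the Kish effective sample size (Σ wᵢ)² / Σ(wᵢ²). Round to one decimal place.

Σ wᵢ = 228 + 87 + 91 + 224 + 152 + 68 + 27 + 123 + 15 + 59 + 111 = 1185
Σ wᵢ² = 177623
n_eff = 1185² / 177623 = 1404225 / 177623 = 7.9056485

7.9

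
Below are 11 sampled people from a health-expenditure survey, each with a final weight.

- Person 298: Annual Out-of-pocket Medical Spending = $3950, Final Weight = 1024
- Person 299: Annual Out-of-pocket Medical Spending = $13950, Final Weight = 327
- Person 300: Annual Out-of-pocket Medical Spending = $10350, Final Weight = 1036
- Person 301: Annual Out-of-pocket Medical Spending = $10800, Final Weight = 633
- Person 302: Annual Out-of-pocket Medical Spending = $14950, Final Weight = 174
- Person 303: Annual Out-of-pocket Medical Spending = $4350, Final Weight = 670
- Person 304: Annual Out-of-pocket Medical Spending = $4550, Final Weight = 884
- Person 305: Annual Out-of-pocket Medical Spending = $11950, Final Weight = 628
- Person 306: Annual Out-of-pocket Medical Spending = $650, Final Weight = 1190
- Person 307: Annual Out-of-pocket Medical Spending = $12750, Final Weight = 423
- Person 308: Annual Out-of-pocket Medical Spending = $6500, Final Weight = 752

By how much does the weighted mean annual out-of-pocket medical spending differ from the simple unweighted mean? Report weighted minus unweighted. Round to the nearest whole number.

-1604

Unweighted sum = 3950 + 13950 + 10350 + 10800 + 14950 + 4350 + 4550 + 11950 + 650 + 12750 + 6500 = 94750
Unweighted mean = 94750 / 11 = 8613.6364
Weighted sum = 3950×1024 + 13950×327 + 10350×1036 + 10800×633 + 14950×174 + 4350×670 + 4550×884 + 11950×628 + 650×1190 + 12750×423 + 6500×752
  = 54262800
Sum of weights = 1024 + 327 + 1036 + 633 + 174 + 670 + 884 + 628 + 1190 + 423 + 752 = 7741
Weighted mean = 54262800 / 7741 = 7009.792
Difference (weighted minus unweighted) = -1603.8443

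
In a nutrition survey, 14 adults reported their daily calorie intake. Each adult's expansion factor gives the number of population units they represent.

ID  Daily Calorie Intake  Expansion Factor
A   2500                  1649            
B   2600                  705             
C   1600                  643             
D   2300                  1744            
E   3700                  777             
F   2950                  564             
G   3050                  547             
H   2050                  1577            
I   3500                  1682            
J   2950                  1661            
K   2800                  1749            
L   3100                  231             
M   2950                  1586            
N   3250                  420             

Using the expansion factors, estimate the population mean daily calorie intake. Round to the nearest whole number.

Weighted sum = 42879350
Sum of weights = 15535
Weighted mean = 42879350 / 15535 = 2760.177

2760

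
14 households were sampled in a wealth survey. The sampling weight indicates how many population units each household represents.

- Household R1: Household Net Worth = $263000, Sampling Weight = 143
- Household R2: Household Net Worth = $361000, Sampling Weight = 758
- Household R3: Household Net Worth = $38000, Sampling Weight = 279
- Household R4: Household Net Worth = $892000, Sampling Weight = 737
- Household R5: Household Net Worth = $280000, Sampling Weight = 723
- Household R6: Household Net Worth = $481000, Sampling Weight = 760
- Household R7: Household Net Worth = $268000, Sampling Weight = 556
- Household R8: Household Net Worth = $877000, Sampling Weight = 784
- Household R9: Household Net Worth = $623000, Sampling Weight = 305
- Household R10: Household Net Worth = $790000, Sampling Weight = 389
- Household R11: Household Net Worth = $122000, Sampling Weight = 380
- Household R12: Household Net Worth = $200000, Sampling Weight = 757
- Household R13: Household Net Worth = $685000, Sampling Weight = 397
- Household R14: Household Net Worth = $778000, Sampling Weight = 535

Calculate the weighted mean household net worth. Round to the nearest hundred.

Weighted sum = 3767089000
Sum of weights = 7503
Weighted mean = 3767089000 / 7503 = 502077.7

502100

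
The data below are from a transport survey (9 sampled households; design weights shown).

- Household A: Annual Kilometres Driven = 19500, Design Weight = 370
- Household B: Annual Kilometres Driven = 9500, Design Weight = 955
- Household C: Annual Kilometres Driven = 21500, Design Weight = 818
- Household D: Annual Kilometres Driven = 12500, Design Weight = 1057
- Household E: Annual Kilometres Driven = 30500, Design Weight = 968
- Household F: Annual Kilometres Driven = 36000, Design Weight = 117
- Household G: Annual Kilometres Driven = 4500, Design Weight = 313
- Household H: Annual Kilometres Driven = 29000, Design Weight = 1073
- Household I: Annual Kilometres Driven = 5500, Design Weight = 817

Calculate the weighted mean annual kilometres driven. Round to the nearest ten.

Weighted sum = 19500×370 + 9500×955 + 21500×818 + 12500×1057 + 30500×968 + 36000×117 + 4500×313 + 29000×1073 + 5500×817
  = 7215000 + 9072500 + 17587000 + 13212500 + 29524000 + 4212000 + 1408500 + 31117000 + 4493500 = 117842000
Sum of weights = 370 + 955 + 818 + 1057 + 968 + 117 + 313 + 1073 + 817 = 6488
Weighted mean = 117842000 / 6488 = 18163.07

18160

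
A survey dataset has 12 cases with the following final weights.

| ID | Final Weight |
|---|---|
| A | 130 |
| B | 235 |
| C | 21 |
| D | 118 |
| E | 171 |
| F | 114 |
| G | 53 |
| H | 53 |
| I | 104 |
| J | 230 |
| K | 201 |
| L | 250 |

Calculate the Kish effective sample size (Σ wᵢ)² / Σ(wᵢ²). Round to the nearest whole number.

9

Σ wᵢ = 130 + 235 + 21 + 118 + 171 + 114 + 53 + 53 + 104 + 230 + 201 + 250 = 1680
Σ wᵢ² = 300962
n_eff = 1680² / 300962 = 2822400 / 300962 = 9.3779281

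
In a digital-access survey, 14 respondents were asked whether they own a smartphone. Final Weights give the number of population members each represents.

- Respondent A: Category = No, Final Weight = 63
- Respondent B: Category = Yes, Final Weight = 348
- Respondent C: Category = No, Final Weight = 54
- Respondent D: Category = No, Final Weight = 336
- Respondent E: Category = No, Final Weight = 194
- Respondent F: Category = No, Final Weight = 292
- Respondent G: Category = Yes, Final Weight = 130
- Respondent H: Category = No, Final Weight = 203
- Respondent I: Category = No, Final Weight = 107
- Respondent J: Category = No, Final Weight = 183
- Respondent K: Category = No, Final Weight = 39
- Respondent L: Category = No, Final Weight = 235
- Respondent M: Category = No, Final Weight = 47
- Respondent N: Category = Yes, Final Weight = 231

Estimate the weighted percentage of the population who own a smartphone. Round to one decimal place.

28.8

Sum of weights for 'Yes' = 348 + 130 + 231 = 709
Total weight = 2462
Weighted proportion = 709 / 2462 = 0.28797725 → 28.797725%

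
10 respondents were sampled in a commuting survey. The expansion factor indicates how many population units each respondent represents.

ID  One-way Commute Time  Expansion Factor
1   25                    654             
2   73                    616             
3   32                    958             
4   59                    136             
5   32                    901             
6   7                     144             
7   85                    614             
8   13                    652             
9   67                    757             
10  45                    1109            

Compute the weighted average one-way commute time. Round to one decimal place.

Weighted sum = 25×654 + 73×616 + 32×958 + 59×136 + 32×901 + 7×144 + 85×614 + 13×652 + 67×757 + 45×1109
  = 16350 + 44968 + 30656 + 8024 + 28832 + 1008 + 52190 + 8476 + 50719 + 49905 = 291128
Sum of weights = 654 + 616 + 958 + 136 + 901 + 144 + 614 + 652 + 757 + 1109 = 6541
Weighted mean = 291128 / 6541 = 44.508179

44.5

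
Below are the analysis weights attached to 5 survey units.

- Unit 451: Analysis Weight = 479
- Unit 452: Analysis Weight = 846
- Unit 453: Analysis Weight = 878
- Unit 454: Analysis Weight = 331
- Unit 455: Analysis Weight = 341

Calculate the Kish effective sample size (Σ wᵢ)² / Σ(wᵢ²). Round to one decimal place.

Σ wᵢ = 2875
Σ wᵢ² = 229441 + 715716 + 770884 + 109561 + 116281 = 1941883
n_eff = 2875² / 1941883 = 8265625 / 1941883 = 4.2565

4.3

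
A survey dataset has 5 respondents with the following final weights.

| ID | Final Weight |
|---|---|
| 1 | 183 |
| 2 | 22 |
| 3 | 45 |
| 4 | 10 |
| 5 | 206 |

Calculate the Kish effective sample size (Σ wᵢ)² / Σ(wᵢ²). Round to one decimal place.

2.8

Σ wᵢ = 183 + 22 + 45 + 10 + 206 = 466
Σ wᵢ² = 33489 + 484 + 2025 + 100 + 42436 = 78534
n_eff = 466² / 78534 = 217156 / 78534 = 2.7651208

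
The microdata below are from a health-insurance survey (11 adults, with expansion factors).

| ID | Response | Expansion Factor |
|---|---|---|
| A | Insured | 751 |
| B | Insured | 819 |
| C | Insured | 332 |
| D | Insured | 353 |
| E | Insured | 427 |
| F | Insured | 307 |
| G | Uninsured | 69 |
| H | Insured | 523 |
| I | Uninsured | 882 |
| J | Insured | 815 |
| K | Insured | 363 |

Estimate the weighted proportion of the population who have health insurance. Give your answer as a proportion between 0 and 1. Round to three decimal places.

0.831

Sum of weights for 'Insured' = 751 + 819 + 332 + 353 + 427 + 307 + 523 + 815 + 363 = 4690
Total weight = 751 + 819 + 332 + 353 + 427 + 307 + 69 + 523 + 882 + 815 + 363 = 5641
Weighted proportion = 4690 / 5641 = 0.83141287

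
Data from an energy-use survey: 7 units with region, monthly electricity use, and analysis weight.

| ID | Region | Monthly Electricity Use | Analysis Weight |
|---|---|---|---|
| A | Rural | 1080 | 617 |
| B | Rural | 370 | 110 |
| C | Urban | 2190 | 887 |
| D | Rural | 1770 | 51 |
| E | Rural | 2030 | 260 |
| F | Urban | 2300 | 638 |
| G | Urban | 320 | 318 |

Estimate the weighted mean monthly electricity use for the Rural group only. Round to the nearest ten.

1280

Rural rows: A, B, D, E
Weighted sum = 1080×617 + 370×110 + 1770×51 + 2030×260
  = 666360 + 40700 + 90270 + 527800 = 1325130
Sum of weights = 617 + 110 + 51 + 260 = 1038
Weighted mean = 1325130 / 1038 = 1276.6185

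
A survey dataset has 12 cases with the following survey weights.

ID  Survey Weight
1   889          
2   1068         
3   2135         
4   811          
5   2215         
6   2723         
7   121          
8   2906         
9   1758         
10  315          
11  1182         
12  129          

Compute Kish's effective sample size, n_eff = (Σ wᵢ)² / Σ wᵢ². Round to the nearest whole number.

Σ wᵢ = 16252
Σ wᵢ² = 32530876
n_eff = 16252² / 32530876 = 264127504 / 32530876 = 8.1192866

8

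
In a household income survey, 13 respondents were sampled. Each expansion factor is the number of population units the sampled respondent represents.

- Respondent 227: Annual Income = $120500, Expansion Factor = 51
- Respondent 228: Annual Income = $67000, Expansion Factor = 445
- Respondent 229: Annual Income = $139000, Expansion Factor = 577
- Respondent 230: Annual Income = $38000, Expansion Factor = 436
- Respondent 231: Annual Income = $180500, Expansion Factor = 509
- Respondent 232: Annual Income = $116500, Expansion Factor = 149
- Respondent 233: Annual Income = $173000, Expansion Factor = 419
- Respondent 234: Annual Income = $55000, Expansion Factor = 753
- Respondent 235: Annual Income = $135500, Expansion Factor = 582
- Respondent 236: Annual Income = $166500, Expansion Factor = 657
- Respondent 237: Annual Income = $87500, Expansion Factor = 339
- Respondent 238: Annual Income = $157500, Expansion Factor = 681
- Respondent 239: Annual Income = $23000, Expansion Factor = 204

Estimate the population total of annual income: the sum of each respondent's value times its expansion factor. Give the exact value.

685730000

Weighted total = 685730000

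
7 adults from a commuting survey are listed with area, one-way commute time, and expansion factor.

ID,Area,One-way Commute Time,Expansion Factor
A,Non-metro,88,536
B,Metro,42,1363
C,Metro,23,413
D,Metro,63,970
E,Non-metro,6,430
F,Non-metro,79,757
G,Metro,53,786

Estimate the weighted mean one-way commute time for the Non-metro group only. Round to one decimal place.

63.6

Non-metro rows: A, E, F
Weighted sum = 88×536 + 6×430 + 79×757
  = 47168 + 2580 + 59803 = 109551
Sum of weights = 536 + 430 + 757 = 1723
Weighted mean = 109551 / 1723 = 63.581544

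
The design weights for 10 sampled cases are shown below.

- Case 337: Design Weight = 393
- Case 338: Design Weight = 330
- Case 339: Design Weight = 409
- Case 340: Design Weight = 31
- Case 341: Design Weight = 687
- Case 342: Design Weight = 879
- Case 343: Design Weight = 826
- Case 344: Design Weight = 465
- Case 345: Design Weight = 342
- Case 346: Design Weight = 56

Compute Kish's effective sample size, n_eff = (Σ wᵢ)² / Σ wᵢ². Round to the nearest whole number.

7

Σ wᵢ = 393 + 330 + 409 + 31 + 687 + 879 + 826 + 465 + 342 + 56 = 4418
Σ wᵢ² = 154449 + 108900 + 167281 + 961 + 471969 + 772641 + 682276 + 216225 + 116964 + 3136 = 2694802
n_eff = 4418² / 2694802 = 19518724 / 2694802 = 7.2431013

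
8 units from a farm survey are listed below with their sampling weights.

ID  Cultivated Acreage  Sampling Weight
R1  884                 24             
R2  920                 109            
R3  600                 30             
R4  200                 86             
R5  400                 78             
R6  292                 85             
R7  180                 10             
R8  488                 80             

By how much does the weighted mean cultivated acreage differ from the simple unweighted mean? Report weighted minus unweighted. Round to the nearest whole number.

Unweighted sum = 884 + 920 + 600 + 200 + 400 + 292 + 180 + 488 = 3964
Unweighted mean = 3964 / 8 = 495.5
Weighted sum = 884×24 + 920×109 + 600×30 + 200×86 + 400×78 + 292×85 + 180×10 + 488×80
  = 253556
Sum of weights = 24 + 109 + 30 + 86 + 78 + 85 + 10 + 80 = 502
Weighted mean = 253556 / 502 = 505.09163
Difference (weighted minus unweighted) = 9.5916335

10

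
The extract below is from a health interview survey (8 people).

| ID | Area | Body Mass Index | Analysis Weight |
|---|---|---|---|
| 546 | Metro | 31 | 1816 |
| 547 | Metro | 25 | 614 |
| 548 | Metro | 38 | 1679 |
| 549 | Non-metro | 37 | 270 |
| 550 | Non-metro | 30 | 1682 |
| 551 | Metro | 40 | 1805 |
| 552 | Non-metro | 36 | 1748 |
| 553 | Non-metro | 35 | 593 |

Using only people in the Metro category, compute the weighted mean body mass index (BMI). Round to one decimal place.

Metro rows: 546, 547, 548, 551
Weighted sum = 207648
Sum of weights = 1816 + 614 + 1679 + 1805 = 5914
Weighted mean = 207648 / 5914 = 35.111261

35.1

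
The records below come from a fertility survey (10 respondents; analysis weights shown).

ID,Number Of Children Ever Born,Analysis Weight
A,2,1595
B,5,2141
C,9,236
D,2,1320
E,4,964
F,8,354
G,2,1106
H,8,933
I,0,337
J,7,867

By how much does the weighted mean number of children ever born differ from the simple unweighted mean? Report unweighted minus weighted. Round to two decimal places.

Unweighted sum = 47
Unweighted mean = 47 / 10 = 4.7
Weighted sum = 2×1595 + 5×2141 + 9×236 + 2×1320 + 4×964 + 8×354 + 2×1106 + 8×933 + 0×337 + 7×867
  = 3190 + 10705 + 2124 + 2640 + 3856 + 2832 + 2212 + 7464 + 0 + 6069 = 41092
Sum of weights = 1595 + 2141 + 236 + 1320 + 964 + 354 + 1106 + 933 + 337 + 867 = 9853
Weighted mean = 41092 / 9853 = 4.1705064
Difference (unweighted minus weighted) = 0.52949356

0.53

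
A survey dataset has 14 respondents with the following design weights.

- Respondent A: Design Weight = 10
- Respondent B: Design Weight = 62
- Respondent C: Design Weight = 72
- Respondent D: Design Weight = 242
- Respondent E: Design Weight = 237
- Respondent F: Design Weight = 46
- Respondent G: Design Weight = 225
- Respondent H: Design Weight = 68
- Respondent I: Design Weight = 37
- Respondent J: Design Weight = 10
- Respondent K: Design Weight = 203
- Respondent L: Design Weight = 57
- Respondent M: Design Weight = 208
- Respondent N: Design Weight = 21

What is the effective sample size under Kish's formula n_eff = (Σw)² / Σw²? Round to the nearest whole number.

Σ wᵢ = 1498
Σ wᵢ² = 270858
n_eff = 1498² / 270858 = 2244004 / 270858 = 8.2847987

8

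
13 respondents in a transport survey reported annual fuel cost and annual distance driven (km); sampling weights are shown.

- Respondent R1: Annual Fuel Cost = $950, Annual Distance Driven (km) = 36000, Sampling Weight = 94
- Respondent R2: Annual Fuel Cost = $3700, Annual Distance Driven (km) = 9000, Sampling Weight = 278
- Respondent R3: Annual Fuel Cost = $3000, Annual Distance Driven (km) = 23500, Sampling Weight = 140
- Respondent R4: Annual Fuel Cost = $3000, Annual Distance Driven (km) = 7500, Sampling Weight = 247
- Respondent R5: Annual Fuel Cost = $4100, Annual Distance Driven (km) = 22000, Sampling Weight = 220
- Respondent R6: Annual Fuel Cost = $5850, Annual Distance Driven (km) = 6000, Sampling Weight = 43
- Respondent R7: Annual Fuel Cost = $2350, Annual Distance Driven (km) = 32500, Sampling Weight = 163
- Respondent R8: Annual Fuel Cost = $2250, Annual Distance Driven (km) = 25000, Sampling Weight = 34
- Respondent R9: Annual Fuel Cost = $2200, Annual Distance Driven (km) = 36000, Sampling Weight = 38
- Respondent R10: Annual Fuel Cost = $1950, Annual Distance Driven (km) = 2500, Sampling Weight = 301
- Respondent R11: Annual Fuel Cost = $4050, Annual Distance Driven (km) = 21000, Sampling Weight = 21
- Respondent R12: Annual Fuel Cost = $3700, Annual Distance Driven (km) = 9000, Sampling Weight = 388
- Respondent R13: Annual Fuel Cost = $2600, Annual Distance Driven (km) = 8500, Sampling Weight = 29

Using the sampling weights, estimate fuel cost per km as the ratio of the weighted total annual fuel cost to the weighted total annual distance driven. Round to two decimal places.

0.22

Σ wᵢ·y = 6158600
Σ wᵢ·x = 28574000
Ratio = 6158600 / 28574000 = 0.2155316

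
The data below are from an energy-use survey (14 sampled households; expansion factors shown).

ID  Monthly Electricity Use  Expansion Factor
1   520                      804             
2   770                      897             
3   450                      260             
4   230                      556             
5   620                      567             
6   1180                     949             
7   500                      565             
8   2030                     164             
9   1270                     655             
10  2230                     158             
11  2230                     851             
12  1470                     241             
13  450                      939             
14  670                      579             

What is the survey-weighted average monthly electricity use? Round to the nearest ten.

Weighted sum = 7687100
Sum of weights = 8185
Weighted mean = 7687100 / 8185 = 939.16921

940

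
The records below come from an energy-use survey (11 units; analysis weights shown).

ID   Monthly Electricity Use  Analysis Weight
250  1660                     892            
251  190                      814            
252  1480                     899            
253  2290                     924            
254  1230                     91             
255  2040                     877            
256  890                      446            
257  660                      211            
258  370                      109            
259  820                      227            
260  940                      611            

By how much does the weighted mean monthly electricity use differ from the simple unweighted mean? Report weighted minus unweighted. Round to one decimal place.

Unweighted sum = 1660 + 190 + 1480 + 2290 + 1230 + 2040 + 890 + 660 + 370 + 820 + 940 = 12570
Unweighted mean = 12570 / 11 = 1142.7273
Weighted sum = 1660×892 + 190×814 + 1480×899 + 2290×924 + 1230×91 + 2040×877 + 890×446 + 660×211 + 370×109 + 820×227 + 940×611
  = 1480720 + 154660 + 1330520 + 2115960 + 111930 + 1789080 + 396940 + 139260 + 40330 + 186140 + 574340 = 8319880
Sum of weights = 6101
Weighted mean = 8319880 / 6101 = 1363.6912
Difference (weighted minus unweighted) = 220.96393

221.0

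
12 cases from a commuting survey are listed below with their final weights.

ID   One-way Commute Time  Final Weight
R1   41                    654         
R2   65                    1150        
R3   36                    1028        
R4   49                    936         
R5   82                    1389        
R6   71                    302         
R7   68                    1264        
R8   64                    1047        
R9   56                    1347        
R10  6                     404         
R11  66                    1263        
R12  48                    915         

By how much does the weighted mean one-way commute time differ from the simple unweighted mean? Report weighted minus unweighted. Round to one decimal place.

Unweighted sum = 41 + 65 + 36 + 49 + 82 + 71 + 68 + 64 + 56 + 6 + 66 + 48 = 652
Unweighted mean = 652 / 12 = 54.333333
Weighted sum = 41×654 + 65×1150 + 36×1028 + 49×936 + 82×1389 + 71×302 + 68×1264 + 64×1047 + 56×1347 + 6×404 + 66×1263 + 48×915
  = 677870
Sum of weights = 11699
Weighted mean = 677870 / 11699 = 57.942559
Difference (weighted minus unweighted) = 3.6092259

3.6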